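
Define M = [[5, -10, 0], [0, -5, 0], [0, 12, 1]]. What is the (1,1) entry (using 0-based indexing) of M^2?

25

Characteristic polynomial: μ^3 - μ^2 - 25μ + 25 = (μ - 5)(μ - 1)(μ + 5), so the eigenvalues are -5, 1, 5.
μ=5: eigenvector (1, 0, 0).
μ=1: eigenvector (0, 0, 1).
μ=-5: eigenvector (1, 1, -2).
P = [[1, 0, 1], [0, 0, 1], [0, 1, -2]], D = diag(5, 1, -5), P⁻¹ = [[1, -1, 0], [0, 2, 1], [0, 1, 0]].
M² = P·diag(25, 1, 25)·P⁻¹ = [[25, 0, 0], [0, 25, 0], [0, -48, 1]].
The requested entry is 25.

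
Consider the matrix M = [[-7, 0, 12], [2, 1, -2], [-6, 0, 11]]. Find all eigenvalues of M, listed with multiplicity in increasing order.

-1, 1, 5

Characteristic polynomial: p(λ) = λ^3 - 5λ^2 - λ + 5 = (λ - 5)(λ - 1)(λ + 1).
Roots (with multiplicity): -1, 1, 5.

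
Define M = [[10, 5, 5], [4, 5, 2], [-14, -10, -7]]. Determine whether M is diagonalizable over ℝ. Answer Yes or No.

Yes

Characteristic polynomial: p(μ) = μ^3 - 8μ^2 + 15μ = μ(μ - 5)(μ - 3).
All 3 eigenvalues are distinct, so M is diagonalizable.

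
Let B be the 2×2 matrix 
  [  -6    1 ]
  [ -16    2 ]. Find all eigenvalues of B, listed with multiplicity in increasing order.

-2, -2

Characteristic polynomial: p(λ) = λ^2 + 4λ + 4 = (λ + 2)^2.
Roots (with multiplicity): -2, -2.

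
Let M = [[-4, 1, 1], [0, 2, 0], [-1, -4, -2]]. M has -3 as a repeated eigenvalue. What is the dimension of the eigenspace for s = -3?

M + 3I = [[-1, 1, 1], [0, 5, 0], [-1, -4, 1]].
This matrix has rank 2, so its null space has dimension 3 − 2 = 1.

1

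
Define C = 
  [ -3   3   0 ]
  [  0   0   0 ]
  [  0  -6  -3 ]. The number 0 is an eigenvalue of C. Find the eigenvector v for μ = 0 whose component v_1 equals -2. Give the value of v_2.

-2

C = [[-3, 3, 0], [0, 0, 0], [0, -6, -3]].
Solving (C)v = 0 gives the eigenspace spanned by (-2, -2, 4).
With v_1 = -2, v = (-2, -2, 4), so v_2 = -2.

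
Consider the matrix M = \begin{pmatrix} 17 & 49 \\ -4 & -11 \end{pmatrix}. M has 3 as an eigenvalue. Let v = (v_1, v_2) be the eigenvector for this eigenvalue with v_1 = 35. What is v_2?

M − 3I = [[14, 49], [-4, -14]].
Solving (M − 3I)v = 0 gives the eigenspace spanned by (35, -10).
With v_1 = 35, v = (35, -10), so v_2 = -10.

-10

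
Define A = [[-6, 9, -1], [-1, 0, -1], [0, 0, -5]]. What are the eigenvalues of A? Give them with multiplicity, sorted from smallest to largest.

Characteristic polynomial: p(r) = r^3 + 11r^2 + 39r + 45 = (r + 3)^2(r + 5).
Roots (with multiplicity): -5, -3, -3.

-5, -3, -3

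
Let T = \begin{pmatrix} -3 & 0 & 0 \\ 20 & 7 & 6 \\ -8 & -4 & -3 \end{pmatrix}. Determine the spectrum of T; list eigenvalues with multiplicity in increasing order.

Characteristic polynomial: p(s) = s^3 - s^2 - 9s + 9 = (s - 3)(s - 1)(s + 3).
Roots (with multiplicity): -3, 1, 3.

-3, 1, 3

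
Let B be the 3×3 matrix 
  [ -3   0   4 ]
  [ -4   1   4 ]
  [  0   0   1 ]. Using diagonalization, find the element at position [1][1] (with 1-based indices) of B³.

-27

Characteristic polynomial: μ^3 + μ^2 - 5μ + 3 = (μ - 1)^2(μ + 3), so the eigenvalues are -3, 1, 1.
μ=-3: eigenvector (1, 1, 0).
μ=1: eigenvector (-4, 1, -4).
μ=1: eigenvector (1, 0, 1).
P = [[1, -4, 1], [1, 1, 0], [0, -4, 1]], D = diag(-3, 1, 1), P⁻¹ = [[1, 0, -1], [-1, 1, 1], [-4, 4, 5]].
B³ = P·diag(-27, 1, 1)·P⁻¹ = [[-27, 0, 28], [-28, 1, 28], [0, 0, 1]].
The requested entry is -27.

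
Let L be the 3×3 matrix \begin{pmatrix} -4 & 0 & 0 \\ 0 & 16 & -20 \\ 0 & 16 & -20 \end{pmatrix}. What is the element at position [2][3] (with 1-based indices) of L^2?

80

Characteristic polynomial: s^3 + 8s^2 + 16s = s(s + 4)^2, so the eigenvalues are -4, -4, 0.
s=-4: eigenvector (1, 0, 0).
s=0: eigenvector (0, 5, 4).
s=-4: eigenvector (0, 1, 1).
P = [[1, 0, 0], [0, 5, 1], [0, 4, 1]], D = diag(-4, 0, -4), P⁻¹ = [[1, 0, 0], [0, 1, -1], [0, -4, 5]].
L² = P·diag(16, 0, 16)·P⁻¹ = [[16, 0, 0], [0, -64, 80], [0, -64, 80]].
The requested entry is 80.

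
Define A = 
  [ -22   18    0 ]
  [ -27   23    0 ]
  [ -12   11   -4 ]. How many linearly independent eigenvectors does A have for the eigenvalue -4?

A + 4I = [[-18, 18, 0], [-27, 27, 0], [-12, 11, 0]].
This matrix has rank 2, so its null space has dimension 3 − 2 = 1.

1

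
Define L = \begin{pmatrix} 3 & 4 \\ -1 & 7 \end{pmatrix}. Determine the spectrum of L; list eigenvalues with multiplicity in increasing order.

5, 5

Characteristic polynomial: p(r) = r^2 - 10r + 25 = (r - 5)^2.
Roots (with multiplicity): 5, 5.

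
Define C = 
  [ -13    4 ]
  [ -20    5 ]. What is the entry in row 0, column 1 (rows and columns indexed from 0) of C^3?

Characteristic polynomial: μ^2 + 8μ + 15 = (μ + 3)(μ + 5), so the eigenvalues are -5, -3.
μ=-5: eigenvector (-1, -2).
μ=-3: eigenvector (-2, -5).
P = [[-1, -2], [-2, -5]], D = diag(-5, -3), P⁻¹ = [[-5, 2], [2, -1]].
C³ = P·diag(-125, -27)·P⁻¹ = [[-517, 196], [-980, 365]].
The requested entry is 196.

196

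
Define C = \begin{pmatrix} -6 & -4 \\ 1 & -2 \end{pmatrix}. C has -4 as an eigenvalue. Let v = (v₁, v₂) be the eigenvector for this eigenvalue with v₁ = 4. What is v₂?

C + 4I = [[-2, -4], [1, 2]].
Solving (C + 4I)v = 0 gives the eigenspace spanned by (4, -2).
With v₁ = 4, v = (4, -2), so v₂ = -2.

-2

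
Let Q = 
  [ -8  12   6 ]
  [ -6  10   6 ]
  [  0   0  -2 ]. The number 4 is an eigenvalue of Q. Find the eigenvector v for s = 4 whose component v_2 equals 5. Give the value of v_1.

Q − 4I = [[-12, 12, 6], [-6, 6, 6], [0, 0, -6]].
Solving (Q − 4I)v = 0 gives the eigenspace spanned by (5, 5, 0).
With v_2 = 5, v = (5, 5, 0), so v_1 = 5.

5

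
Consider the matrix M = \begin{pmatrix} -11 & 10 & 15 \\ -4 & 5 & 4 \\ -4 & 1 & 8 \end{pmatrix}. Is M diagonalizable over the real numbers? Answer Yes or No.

Characteristic polynomial: p(s) = s^3 - 2s^2 - 7s - 4 = (s - 4)(s + 1)^2.
s = -1 has algebraic multiplicity 2; rank(M + 1I) = 2, so geometric multiplicity = 1.
Geometric multiplicity < algebraic multiplicity, so M is not diagonalizable.

No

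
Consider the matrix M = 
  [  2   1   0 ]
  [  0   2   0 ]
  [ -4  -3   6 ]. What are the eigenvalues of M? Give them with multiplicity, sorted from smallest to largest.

2, 2, 6

Characteristic polynomial: p(λ) = λ^3 - 10λ^2 + 28λ - 24 = (λ - 6)(λ - 2)^2.
Roots (with multiplicity): 2, 2, 6.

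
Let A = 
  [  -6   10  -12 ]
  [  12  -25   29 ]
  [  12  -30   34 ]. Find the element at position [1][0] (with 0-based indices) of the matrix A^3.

48

Characteristic polynomial: r^3 - 3r^2 - 10r = r(r - 5)(r + 2), so the eigenvalues are -2, 0, 5.
r=-2: eigenvector (1, -2, -2).
r=0: eigenvector (-1, 3, 3).
r=5: eigenvector (2, -5, -6).
P = [[1, -1, 2], [-2, 3, -5], [-2, 3, -6]], D = diag(-2, 0, 5), P⁻¹ = [[3, 0, 1], [2, 2, -1], [0, 1, -1]].
A³ = P·diag(-8, 0, 125)·P⁻¹ = [[-24, 250, -258], [48, -625, 641], [48, -750, 766]].
The requested entry is 48.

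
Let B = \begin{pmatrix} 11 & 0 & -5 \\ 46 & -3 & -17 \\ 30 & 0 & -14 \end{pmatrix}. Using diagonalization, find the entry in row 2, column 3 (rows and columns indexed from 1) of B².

59

Characteristic polynomial: r^3 + 6r^2 + 5r - 12 = (r - 1)(r + 3)(r + 4), so the eigenvalues are -4, -3, 1.
r=-3: eigenvector (0, 1, 0).
r=1: eigenvector (1, 3, 2).
r=-4: eigenvector (1, 5, 3).
P = [[0, 1, 1], [1, 3, 5], [0, 2, 3]], D = diag(-3, 1, -4), P⁻¹ = [[1, 1, -2], [3, 0, -1], [-2, 0, 1]].
B² = P·diag(9, 1, 16)·P⁻¹ = [[-29, 0, 15], [-142, 9, 59], [-90, 0, 46]].
The requested entry is 59.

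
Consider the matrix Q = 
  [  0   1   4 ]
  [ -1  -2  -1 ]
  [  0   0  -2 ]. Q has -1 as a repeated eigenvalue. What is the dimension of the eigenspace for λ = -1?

Q + 1I = [[1, 1, 4], [-1, -1, -1], [0, 0, -1]].
This matrix has rank 2, so its null space has dimension 3 − 2 = 1.

1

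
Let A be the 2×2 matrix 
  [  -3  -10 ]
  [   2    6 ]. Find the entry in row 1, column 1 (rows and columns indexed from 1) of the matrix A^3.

Characteristic polynomial: t^2 - 3t + 2 = (t - 2)(t - 1), so the eigenvalues are 1, 2.
t=1: eigenvector (5, -2).
t=2: eigenvector (-2, 1).
P = [[5, -2], [-2, 1]], D = diag(1, 2), P⁻¹ = [[1, 2], [2, 5]].
A³ = P·diag(1, 8)·P⁻¹ = [[-27, -70], [14, 36]].
The requested entry is -27.

-27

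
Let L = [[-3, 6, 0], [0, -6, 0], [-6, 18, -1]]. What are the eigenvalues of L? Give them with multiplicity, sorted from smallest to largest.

-6, -3, -1

Characteristic polynomial: p(r) = r^3 + 10r^2 + 27r + 18 = (r + 1)(r + 3)(r + 6).
Roots (with multiplicity): -6, -3, -1.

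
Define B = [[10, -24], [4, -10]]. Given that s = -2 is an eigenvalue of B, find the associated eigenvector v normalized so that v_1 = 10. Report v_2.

B + 2I = [[12, -24], [4, -8]].
Solving (B + 2I)v = 0 gives the eigenspace spanned by (10, 5).
With v_1 = 10, v = (10, 5), so v_2 = 5.

5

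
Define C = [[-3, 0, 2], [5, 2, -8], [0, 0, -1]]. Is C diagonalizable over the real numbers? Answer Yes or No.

Yes

Characteristic polynomial: p(μ) = μ^3 + 2μ^2 - 5μ - 6 = (μ - 2)(μ + 1)(μ + 3).
All 3 eigenvalues are distinct, so C is diagonalizable.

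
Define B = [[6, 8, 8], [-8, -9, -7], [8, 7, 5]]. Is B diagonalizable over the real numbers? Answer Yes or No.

No

Characteristic polynomial: p(λ) = λ^3 - 2λ^2 - 20λ - 24 = (λ - 6)(λ + 2)^2.
λ = -2 has algebraic multiplicity 2; rank(B + 2I) = 2, so geometric multiplicity = 1.
Geometric multiplicity < algebraic multiplicity, so B is not diagonalizable.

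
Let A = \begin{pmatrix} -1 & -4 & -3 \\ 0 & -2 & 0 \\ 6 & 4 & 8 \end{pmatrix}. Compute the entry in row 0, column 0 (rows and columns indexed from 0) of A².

Characteristic polynomial: λ^3 - 5λ^2 - 4λ + 20 = (λ - 5)(λ - 2)(λ + 2), so the eigenvalues are -2, 2, 5.
λ=2: eigenvector (1, 0, -1).
λ=-2: eigenvector (1, 1, -1).
λ=5: eigenvector (-1, 0, 2).
P = [[1, 1, -1], [0, 1, 0], [-1, -1, 2]], D = diag(2, -2, 5), P⁻¹ = [[2, -1, 1], [0, 1, 0], [1, 0, 1]].
A² = P·diag(4, 4, 25)·P⁻¹ = [[-17, 0, -21], [0, 4, 0], [42, 0, 46]].
The requested entry is -17.

-17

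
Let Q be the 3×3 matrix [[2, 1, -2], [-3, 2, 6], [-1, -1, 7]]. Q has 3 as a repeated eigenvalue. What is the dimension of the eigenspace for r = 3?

1

Q − 3I = [[-1, 1, -2], [-3, -1, 6], [-1, -1, 4]].
This matrix has rank 2, so its null space has dimension 3 − 2 = 1.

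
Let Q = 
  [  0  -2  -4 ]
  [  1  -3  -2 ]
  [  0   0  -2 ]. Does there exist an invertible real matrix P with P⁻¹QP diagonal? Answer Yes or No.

Characteristic polynomial: p(s) = s^3 + 5s^2 + 8s + 4 = (s + 1)(s + 2)^2.
s = -2 has algebraic multiplicity 2; rank(Q + 2I) = 1, so geometric multiplicity = 2.
Every eigenvalue has geometric = algebraic multiplicity, so Q is diagonalizable.

Yes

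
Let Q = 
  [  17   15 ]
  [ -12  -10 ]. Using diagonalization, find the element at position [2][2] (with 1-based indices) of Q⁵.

Characteristic polynomial: t^2 - 7t + 10 = (t - 5)(t - 2), so the eigenvalues are 2, 5.
t=5: eigenvector (5, -4).
t=2: eigenvector (-1, 1).
P = [[5, -1], [-4, 1]], D = diag(5, 2), P⁻¹ = [[1, 1], [4, 5]].
Q⁵ = P·diag(3125, 32)·P⁻¹ = [[15497, 15465], [-12372, -12340]].
The requested entry is -12340.

-12340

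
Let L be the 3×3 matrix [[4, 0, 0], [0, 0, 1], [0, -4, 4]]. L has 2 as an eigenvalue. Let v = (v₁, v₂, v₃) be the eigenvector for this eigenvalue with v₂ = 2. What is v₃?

4

L − 2I = [[2, 0, 0], [0, -2, 1], [0, -4, 2]].
Solving (L − 2I)v = 0 gives the eigenspace spanned by (0, 2, 4).
With v₂ = 2, v = (0, 2, 4), so v₃ = 4.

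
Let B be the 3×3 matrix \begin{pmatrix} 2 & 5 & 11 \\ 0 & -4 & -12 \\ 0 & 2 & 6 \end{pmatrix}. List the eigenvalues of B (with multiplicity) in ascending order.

0, 2, 2

Characteristic polynomial: p(t) = t^3 - 4t^2 + 4t = t(t - 2)^2.
Roots (with multiplicity): 0, 2, 2.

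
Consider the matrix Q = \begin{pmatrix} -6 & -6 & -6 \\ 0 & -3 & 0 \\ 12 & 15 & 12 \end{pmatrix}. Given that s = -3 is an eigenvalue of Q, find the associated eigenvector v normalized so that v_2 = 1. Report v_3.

Q + 3I = [[-3, -6, -6], [0, 0, 0], [12, 15, 15]].
Solving (Q + 3I)v = 0 gives the eigenspace spanned by (0, 1, -1).
With v_2 = 1, v = (0, 1, -1), so v_3 = -1.

-1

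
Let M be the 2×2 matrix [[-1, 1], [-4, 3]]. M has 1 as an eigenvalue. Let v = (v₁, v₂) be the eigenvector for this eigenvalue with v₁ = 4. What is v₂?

8

M − 1I = [[-2, 1], [-4, 2]].
Solving (M − 1I)v = 0 gives the eigenspace spanned by (4, 8).
With v₁ = 4, v = (4, 8), so v₂ = 8.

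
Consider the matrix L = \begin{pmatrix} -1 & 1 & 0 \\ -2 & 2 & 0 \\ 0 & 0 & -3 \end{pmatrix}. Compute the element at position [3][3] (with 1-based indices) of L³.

-27

Characteristic polynomial: s^3 + 2s^2 - 3s = s(s - 1)(s + 3), so the eigenvalues are -3, 0, 1.
s=1: eigenvector (-1, -2, 0).
s=0: eigenvector (1, 1, 0).
s=-3: eigenvector (0, 0, 1).
P = [[-1, 1, 0], [-2, 1, 0], [0, 0, 1]], D = diag(1, 0, -3), P⁻¹ = [[1, -1, 0], [2, -1, 0], [0, 0, 1]].
L³ = P·diag(1, 0, -27)·P⁻¹ = [[-1, 1, 0], [-2, 2, 0], [0, 0, -27]].
The requested entry is -27.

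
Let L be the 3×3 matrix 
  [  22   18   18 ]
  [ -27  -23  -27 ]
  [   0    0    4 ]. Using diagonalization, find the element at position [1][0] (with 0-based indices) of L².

Characteristic polynomial: t^3 - 3t^2 - 24t + 80 = (t - 4)^2(t + 5), so the eigenvalues are -5, 4, 4.
t=4: eigenvector (1, -1, 0).
t=4: eigenvector (2, -3, 1).
t=-5: eigenvector (-2, 3, 0).
P = [[1, 2, -2], [-1, -3, 3], [0, 1, 0]], D = diag(4, 4, -5), P⁻¹ = [[3, 2, 0], [0, 0, 1], [1, 1, 1]].
L² = P·diag(16, 16, 25)·P⁻¹ = [[-2, -18, -18], [27, 43, 27], [0, 0, 16]].
The requested entry is 27.

27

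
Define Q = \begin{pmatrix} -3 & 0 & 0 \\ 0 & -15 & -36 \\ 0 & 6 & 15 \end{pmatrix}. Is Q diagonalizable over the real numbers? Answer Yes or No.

Yes

Characteristic polynomial: p(λ) = λ^3 + 3λ^2 - 9λ - 27 = (λ - 3)(λ + 3)^2.
λ = -3 has algebraic multiplicity 2; rank(Q + 3I) = 1, so geometric multiplicity = 2.
Every eigenvalue has geometric = algebraic multiplicity, so Q is diagonalizable.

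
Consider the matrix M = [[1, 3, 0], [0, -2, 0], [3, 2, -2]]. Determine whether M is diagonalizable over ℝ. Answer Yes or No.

No

Characteristic polynomial: p(λ) = λ^3 + 3λ^2 - 4 = (λ - 1)(λ + 2)^2.
λ = -2 has algebraic multiplicity 2; rank(M + 2I) = 2, so geometric multiplicity = 1.
Geometric multiplicity < algebraic multiplicity, so M is not diagonalizable.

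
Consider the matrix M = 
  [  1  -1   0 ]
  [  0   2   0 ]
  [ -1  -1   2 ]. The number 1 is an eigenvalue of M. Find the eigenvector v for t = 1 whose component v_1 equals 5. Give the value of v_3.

5

M − 1I = [[0, -1, 0], [0, 1, 0], [-1, -1, 1]].
Solving (M − 1I)v = 0 gives the eigenspace spanned by (5, 0, 5).
With v_1 = 5, v = (5, 0, 5), so v_3 = 5.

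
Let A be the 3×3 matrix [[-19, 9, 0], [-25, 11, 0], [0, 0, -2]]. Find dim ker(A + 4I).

A + 4I = [[-15, 9, 0], [-25, 15, 0], [0, 0, 2]].
This matrix has rank 2, so its null space has dimension 3 − 2 = 1.

1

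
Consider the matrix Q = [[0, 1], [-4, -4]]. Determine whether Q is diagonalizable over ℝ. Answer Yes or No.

No

Characteristic polynomial: p(μ) = μ^2 + 4μ + 4 = (μ + 2)^2.
μ = -2 has algebraic multiplicity 2; rank(Q + 2I) = 1, so geometric multiplicity = 1.
Geometric multiplicity < algebraic multiplicity, so Q is not diagonalizable.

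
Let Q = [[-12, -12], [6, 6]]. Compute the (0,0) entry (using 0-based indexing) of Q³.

Characteristic polynomial: λ^2 + 6λ = λ(λ + 6), so the eigenvalues are -6, 0.
λ=0: eigenvector (1, -1).
λ=-6: eigenvector (2, -1).
P = [[1, 2], [-1, -1]], D = diag(0, -6), P⁻¹ = [[-1, -2], [1, 1]].
Q³ = P·diag(0, -216)·P⁻¹ = [[-432, -432], [216, 216]].
The requested entry is -432.

-432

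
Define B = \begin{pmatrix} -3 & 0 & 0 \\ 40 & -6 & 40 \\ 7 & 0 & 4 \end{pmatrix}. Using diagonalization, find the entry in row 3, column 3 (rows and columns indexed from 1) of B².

16

Characteristic polynomial: λ^3 + 5λ^2 - 18λ - 72 = (λ - 4)(λ + 3)(λ + 6), so the eigenvalues are -6, -3, 4.
λ=-3: eigenvector (1, 0, -1).
λ=-6: eigenvector (0, 1, 0).
λ=4: eigenvector (0, 4, 1).
P = [[1, 0, 0], [0, 1, 4], [-1, 0, 1]], D = diag(-3, -6, 4), P⁻¹ = [[1, 0, 0], [-4, 1, -4], [1, 0, 1]].
B² = P·diag(9, 36, 16)·P⁻¹ = [[9, 0, 0], [-80, 36, -80], [7, 0, 16]].
The requested entry is 16.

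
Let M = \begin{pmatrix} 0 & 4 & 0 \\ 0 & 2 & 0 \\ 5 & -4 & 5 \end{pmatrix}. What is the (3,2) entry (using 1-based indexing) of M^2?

Characteristic polynomial: t^3 - 7t^2 + 10t = t(t - 5)(t - 2), so the eigenvalues are 0, 2, 5.
t=0: eigenvector (1, 0, -1).
t=2: eigenvector (2, 1, -2).
t=5: eigenvector (0, 0, 1).
P = [[1, 2, 0], [0, 1, 0], [-1, -2, 1]], D = diag(0, 2, 5), P⁻¹ = [[1, -2, 0], [0, 1, 0], [1, 0, 1]].
M² = P·diag(0, 4, 25)·P⁻¹ = [[0, 8, 0], [0, 4, 0], [25, -8, 25]].
The requested entry is -8.

-8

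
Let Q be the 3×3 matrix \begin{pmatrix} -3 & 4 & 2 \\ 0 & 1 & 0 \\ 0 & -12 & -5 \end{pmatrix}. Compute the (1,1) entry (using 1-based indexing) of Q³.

-27

Characteristic polynomial: t^3 + 7t^2 + 7t - 15 = (t - 1)(t + 3)(t + 5), so the eigenvalues are -5, -3, 1.
t=-3: eigenvector (1, 0, 0).
t=1: eigenvector (0, 1, -2).
t=-5: eigenvector (-1, 0, 1).
P = [[1, 0, -1], [0, 1, 0], [0, -2, 1]], D = diag(-3, 1, -5), P⁻¹ = [[1, 2, 1], [0, 1, 0], [0, 2, 1]].
Q³ = P·diag(-27, 1, -125)·P⁻¹ = [[-27, 196, 98], [0, 1, 0], [0, -252, -125]].
The requested entry is -27.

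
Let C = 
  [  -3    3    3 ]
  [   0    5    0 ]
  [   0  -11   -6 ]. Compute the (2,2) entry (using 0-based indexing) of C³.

Characteristic polynomial: λ^3 + 4λ^2 - 27λ - 90 = (λ - 5)(λ + 3)(λ + 6), so the eigenvalues are -6, -3, 5.
λ=-3: eigenvector (1, 0, 0).
λ=5: eigenvector (0, 1, -1).
λ=-6: eigenvector (-1, 0, 1).
P = [[1, 0, -1], [0, 1, 0], [0, -1, 1]], D = diag(-3, 5, -6), P⁻¹ = [[1, 1, 1], [0, 1, 0], [0, 1, 1]].
C³ = P·diag(-27, 125, -216)·P⁻¹ = [[-27, 189, 189], [0, 125, 0], [0, -341, -216]].
The requested entry is -216.

-216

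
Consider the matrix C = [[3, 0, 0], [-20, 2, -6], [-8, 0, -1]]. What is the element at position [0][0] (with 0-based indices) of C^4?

81

Characteristic polynomial: λ^3 - 4λ^2 + λ + 6 = (λ - 3)(λ - 2)(λ + 1), so the eigenvalues are -1, 2, 3.
λ=-1: eigenvector (0, 2, 1).
λ=2: eigenvector (0, 1, 0).
λ=3: eigenvector (1, -8, -2).
P = [[0, 0, 1], [2, 1, -8], [1, 0, -2]], D = diag(-1, 2, 3), P⁻¹ = [[2, 0, 1], [4, 1, -2], [1, 0, 0]].
C⁴ = P·diag(1, 16, 81)·P⁻¹ = [[81, 0, 0], [-580, 16, -30], [-160, 0, 1]].
The requested entry is 81.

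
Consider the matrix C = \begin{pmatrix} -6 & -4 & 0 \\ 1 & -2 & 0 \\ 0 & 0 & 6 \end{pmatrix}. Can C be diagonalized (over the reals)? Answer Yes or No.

Characteristic polynomial: p(μ) = μ^3 + 2μ^2 - 32μ - 96 = (μ - 6)(μ + 4)^2.
μ = -4 has algebraic multiplicity 2; rank(C + 4I) = 2, so geometric multiplicity = 1.
Geometric multiplicity < algebraic multiplicity, so C is not diagonalizable.

No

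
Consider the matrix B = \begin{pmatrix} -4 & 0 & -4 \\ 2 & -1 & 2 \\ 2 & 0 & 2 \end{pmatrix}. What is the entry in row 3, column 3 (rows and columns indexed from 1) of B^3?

Characteristic polynomial: s^3 + 3s^2 + 2s = s(s + 1)(s + 2), so the eigenvalues are -2, -1, 0.
s=0: eigenvector (-1, 0, 1).
s=-1: eigenvector (0, 1, 0).
s=-2: eigenvector (-2, 2, 1).
P = [[-1, 0, -2], [0, 1, 2], [1, 0, 1]], D = diag(0, -1, -2), P⁻¹ = [[1, 0, 2], [2, 1, 2], [-1, 0, -1]].
B³ = P·diag(0, -1, -8)·P⁻¹ = [[-16, 0, -16], [14, -1, 14], [8, 0, 8]].
The requested entry is 8.

8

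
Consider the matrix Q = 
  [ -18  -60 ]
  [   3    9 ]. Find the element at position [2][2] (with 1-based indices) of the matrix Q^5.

Characteristic polynomial: s^2 + 9s + 18 = (s + 3)(s + 6), so the eigenvalues are -6, -3.
s=-6: eigenvector (5, -1).
s=-3: eigenvector (4, -1).
P = [[5, 4], [-1, -1]], D = diag(-6, -3), P⁻¹ = [[1, 4], [-1, -5]].
Q⁵ = P·diag(-7776, -243)·P⁻¹ = [[-37908, -150660], [7533, 29889]].
The requested entry is 29889.

29889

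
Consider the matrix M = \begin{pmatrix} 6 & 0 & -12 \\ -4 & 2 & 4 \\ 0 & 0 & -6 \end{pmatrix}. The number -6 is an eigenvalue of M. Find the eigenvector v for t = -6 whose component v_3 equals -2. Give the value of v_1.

-2

M + 6I = [[12, 0, -12], [-4, 8, 4], [0, 0, 0]].
Solving (M + 6I)v = 0 gives the eigenspace spanned by (-2, 0, -2).
With v_3 = -2, v = (-2, 0, -2), so v_1 = -2.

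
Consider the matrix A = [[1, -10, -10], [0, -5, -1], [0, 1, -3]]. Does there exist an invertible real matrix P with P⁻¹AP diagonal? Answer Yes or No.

Characteristic polynomial: p(t) = t^3 + 7t^2 + 8t - 16 = (t - 1)(t + 4)^2.
t = -4 has algebraic multiplicity 2; rank(A + 4I) = 2, so geometric multiplicity = 1.
Geometric multiplicity < algebraic multiplicity, so A is not diagonalizable.

No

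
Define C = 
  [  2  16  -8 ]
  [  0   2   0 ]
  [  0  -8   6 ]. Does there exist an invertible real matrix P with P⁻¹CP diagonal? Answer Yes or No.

Yes

Characteristic polynomial: p(s) = s^3 - 10s^2 + 28s - 24 = (s - 6)(s - 2)^2.
s = 2 has algebraic multiplicity 2; rank(C − 2I) = 1, so geometric multiplicity = 2.
Every eigenvalue has geometric = algebraic multiplicity, so C is diagonalizable.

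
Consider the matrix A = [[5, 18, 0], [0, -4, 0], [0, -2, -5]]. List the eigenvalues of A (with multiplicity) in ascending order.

-5, -4, 5

Characteristic polynomial: p(λ) = λ^3 + 4λ^2 - 25λ - 100 = (λ - 5)(λ + 4)(λ + 5).
Roots (with multiplicity): -5, -4, 5.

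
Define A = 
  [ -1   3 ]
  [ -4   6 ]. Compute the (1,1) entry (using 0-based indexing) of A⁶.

2724

Characteristic polynomial: t^2 - 5t + 6 = (t - 3)(t - 2), so the eigenvalues are 2, 3.
t=3: eigenvector (3, 4).
t=2: eigenvector (1, 1).
P = [[3, 1], [4, 1]], D = diag(3, 2), P⁻¹ = [[-1, 1], [4, -3]].
A⁶ = P·diag(729, 64)·P⁻¹ = [[-1931, 1995], [-2660, 2724]].
The requested entry is 2724.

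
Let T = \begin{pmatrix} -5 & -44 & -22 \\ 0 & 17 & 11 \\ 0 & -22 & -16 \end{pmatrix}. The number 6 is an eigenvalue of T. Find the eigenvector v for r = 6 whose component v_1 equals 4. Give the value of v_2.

-2

T − 6I = [[-11, -44, -22], [0, 11, 11], [0, -22, -22]].
Solving (T − 6I)v = 0 gives the eigenspace spanned by (4, -2, 2).
With v_1 = 4, v = (4, -2, 2), so v_2 = -2.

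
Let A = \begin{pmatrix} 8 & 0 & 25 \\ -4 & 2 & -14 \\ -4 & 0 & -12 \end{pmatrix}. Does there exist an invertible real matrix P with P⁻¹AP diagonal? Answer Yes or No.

No

Characteristic polynomial: p(λ) = λ^3 + 2λ^2 - 4λ - 8 = (λ - 2)(λ + 2)^2.
λ = -2 has algebraic multiplicity 2; rank(A + 2I) = 2, so geometric multiplicity = 1.
Geometric multiplicity < algebraic multiplicity, so A is not diagonalizable.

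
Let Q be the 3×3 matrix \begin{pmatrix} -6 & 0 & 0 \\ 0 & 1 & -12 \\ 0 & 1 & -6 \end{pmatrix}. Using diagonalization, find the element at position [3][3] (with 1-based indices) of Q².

Characteristic polynomial: s^3 + 11s^2 + 36s + 36 = (s + 2)(s + 3)(s + 6), so the eigenvalues are -6, -3, -2.
s=-3: eigenvector (0, 3, 1).
s=-2: eigenvector (0, 4, 1).
s=-6: eigenvector (1, 0, 0).
P = [[0, 0, 1], [3, 4, 0], [1, 1, 0]], D = diag(-3, -2, -6), P⁻¹ = [[0, -1, 4], [0, 1, -3], [1, 0, 0]].
Q² = P·diag(9, 4, 36)·P⁻¹ = [[36, 0, 0], [0, -11, 60], [0, -5, 24]].
The requested entry is 24.

24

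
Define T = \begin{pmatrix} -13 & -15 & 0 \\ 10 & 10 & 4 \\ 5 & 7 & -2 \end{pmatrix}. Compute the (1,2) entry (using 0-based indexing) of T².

Characteristic polynomial: λ^3 + 5λ^2 - 2λ - 24 = (λ - 2)(λ + 3)(λ + 4), so the eigenvalues are -4, -3, 2.
λ=-3: eigenvector (3, -2, -1).
λ=-4: eigenvector (5, -3, -2).
λ=2: eigenvector (-2, 2, 1).
P = [[3, 5, -2], [-2, -3, 2], [-1, -2, 1]], D = diag(-3, -4, 2), P⁻¹ = [[1, -1, 4], [0, 1, -2], [1, 1, 1]].
T² = P·diag(9, 16, 4)·P⁻¹ = [[19, 45, -60], [-10, -22, 32], [-5, -19, 32]].
The requested entry is 32.

32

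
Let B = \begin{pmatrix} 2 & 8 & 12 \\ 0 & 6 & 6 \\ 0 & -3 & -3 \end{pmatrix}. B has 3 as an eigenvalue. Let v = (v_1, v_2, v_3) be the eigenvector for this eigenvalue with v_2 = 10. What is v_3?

B − 3I = [[-1, 8, 12], [0, 3, 6], [0, -3, -6]].
Solving (B − 3I)v = 0 gives the eigenspace spanned by (20, 10, -5).
With v_2 = 10, v = (20, 10, -5), so v_3 = -5.

-5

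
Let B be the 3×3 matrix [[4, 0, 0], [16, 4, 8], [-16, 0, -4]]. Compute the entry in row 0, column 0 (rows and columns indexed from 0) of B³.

Characteristic polynomial: λ^3 - 4λ^2 - 16λ + 64 = (λ - 4)^2(λ + 4), so the eigenvalues are -4, 4, 4.
λ=4: eigenvector (0, 1, 0).
λ=4: eigenvector (1, -2, -2).
λ=-4: eigenvector (0, -1, 1).
P = [[0, 1, 0], [1, -2, -1], [0, -2, 1]], D = diag(4, 4, -4), P⁻¹ = [[4, 1, 1], [1, 0, 0], [2, 0, 1]].
B³ = P·diag(64, 64, -64)·P⁻¹ = [[64, 0, 0], [256, 64, 128], [-256, 0, -64]].
The requested entry is 64.

64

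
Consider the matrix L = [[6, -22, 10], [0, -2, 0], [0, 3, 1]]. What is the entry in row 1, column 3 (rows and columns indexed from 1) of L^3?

Characteristic polynomial: r^3 - 5r^2 - 8r + 12 = (r - 6)(r - 1)(r + 2), so the eigenvalues are -2, 1, 6.
r=6: eigenvector (1, 0, 0).
r=1: eigenvector (-2, 0, 1).
r=-2: eigenvector (4, 1, -1).
P = [[1, -2, 4], [0, 0, 1], [0, 1, -1]], D = diag(6, 1, -2), P⁻¹ = [[1, -2, 2], [0, 1, 1], [0, 1, 0]].
L³ = P·diag(216, 1, -8)·P⁻¹ = [[216, -466, 430], [0, -8, 0], [0, 9, 1]].
The requested entry is 430.

430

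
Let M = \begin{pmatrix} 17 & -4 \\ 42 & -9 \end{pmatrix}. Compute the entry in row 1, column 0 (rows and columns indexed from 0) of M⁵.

Characteristic polynomial: r^2 - 8r + 15 = (r - 5)(r - 3), so the eigenvalues are 3, 5.
r=3: eigenvector (2, 7).
r=5: eigenvector (1, 3).
P = [[2, 1], [7, 3]], D = diag(3, 5), P⁻¹ = [[-3, 1], [7, -2]].
M⁵ = P·diag(243, 3125)·P⁻¹ = [[20417, -5764], [60522, -17049]].
The requested entry is 60522.

60522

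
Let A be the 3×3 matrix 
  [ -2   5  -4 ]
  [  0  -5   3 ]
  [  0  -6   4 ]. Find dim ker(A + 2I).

1

A + 2I = [[0, 5, -4], [0, -3, 3], [0, -6, 6]].
This matrix has rank 2, so its null space has dimension 3 − 2 = 1.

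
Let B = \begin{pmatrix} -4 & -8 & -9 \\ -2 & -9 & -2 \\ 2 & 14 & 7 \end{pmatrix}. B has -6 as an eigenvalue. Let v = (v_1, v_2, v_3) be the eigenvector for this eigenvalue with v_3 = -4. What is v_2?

B + 6I = [[2, -8, -9], [-2, -3, -2], [2, 14, 13]].
Solving (B + 6I)v = 0 gives the eigenspace spanned by (-2, 4, -4).
With v_3 = -4, v = (-2, 4, -4), so v_2 = 4.

4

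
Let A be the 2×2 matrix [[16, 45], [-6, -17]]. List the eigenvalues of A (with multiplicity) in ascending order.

-2, 1

Characteristic polynomial: p(t) = t^2 + t - 2 = (t - 1)(t + 2).
Roots (with multiplicity): -2, 1.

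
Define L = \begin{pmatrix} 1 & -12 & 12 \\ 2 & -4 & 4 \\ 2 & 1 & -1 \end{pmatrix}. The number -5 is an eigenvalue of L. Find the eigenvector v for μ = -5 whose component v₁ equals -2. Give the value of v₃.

L + 5I = [[6, -12, 12], [2, 1, 4], [2, 1, 4]].
Solving (L + 5I)v = 0 gives the eigenspace spanned by (-2, 0, 1).
With v₁ = -2, v = (-2, 0, 1), so v₃ = 1.

1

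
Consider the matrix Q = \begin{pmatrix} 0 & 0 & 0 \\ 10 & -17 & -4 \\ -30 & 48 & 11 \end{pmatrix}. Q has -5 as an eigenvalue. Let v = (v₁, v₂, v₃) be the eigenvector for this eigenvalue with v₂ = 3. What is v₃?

Q + 5I = [[5, 0, 0], [10, -12, -4], [-30, 48, 16]].
Solving (Q + 5I)v = 0 gives the eigenspace spanned by (0, 3, -9).
With v₂ = 3, v = (0, 3, -9), so v₃ = -9.

-9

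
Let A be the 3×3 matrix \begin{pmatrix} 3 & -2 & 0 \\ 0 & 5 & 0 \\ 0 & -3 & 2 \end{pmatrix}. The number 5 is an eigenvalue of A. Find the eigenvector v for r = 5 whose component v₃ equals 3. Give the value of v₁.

3

A − 5I = [[-2, -2, 0], [0, 0, 0], [0, -3, -3]].
Solving (A − 5I)v = 0 gives the eigenspace spanned by (3, -3, 3).
With v₃ = 3, v = (3, -3, 3), so v₁ = 3.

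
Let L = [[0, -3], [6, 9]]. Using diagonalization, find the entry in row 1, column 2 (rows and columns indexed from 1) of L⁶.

Characteristic polynomial: s^2 - 9s + 18 = (s - 6)(s - 3), so the eigenvalues are 3, 6.
s=3: eigenvector (-1, 1).
s=6: eigenvector (1, -2).
P = [[-1, 1], [1, -2]], D = diag(3, 6), P⁻¹ = [[-2, -1], [-1, -1]].
L⁶ = P·diag(729, 46656)·P⁻¹ = [[-45198, -45927], [91854, 92583]].
The requested entry is -45927.

-45927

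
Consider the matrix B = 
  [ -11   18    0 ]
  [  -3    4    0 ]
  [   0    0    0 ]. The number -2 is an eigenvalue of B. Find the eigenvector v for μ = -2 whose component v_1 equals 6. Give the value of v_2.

3

B + 2I = [[-9, 18, 0], [-3, 6, 0], [0, 0, 2]].
Solving (B + 2I)v = 0 gives the eigenspace spanned by (6, 3, 0).
With v_1 = 6, v = (6, 3, 0), so v_2 = 3.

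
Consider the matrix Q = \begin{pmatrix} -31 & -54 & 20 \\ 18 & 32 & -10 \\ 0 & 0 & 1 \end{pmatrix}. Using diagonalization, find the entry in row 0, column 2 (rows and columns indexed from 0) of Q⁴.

Characteristic polynomial: t^3 - 2t^2 - 19t + 20 = (t - 5)(t - 1)(t + 4), so the eigenvalues are -4, 1, 5.
t=1: eigenvector (4, -2, 1).
t=-4: eigenvector (-2, 1, 0).
t=5: eigenvector (-3, 2, 0).
P = [[4, -2, -3], [-2, 1, 2], [1, 0, 0]], D = diag(1, -4, 5), P⁻¹ = [[0, 0, 1], [-2, -3, 2], [1, 2, 0]].
Q⁴ = P·diag(1, 256, 625)·P⁻¹ = [[-851, -2214, -1020], [738, 1732, 510], [0, 0, 1]].
The requested entry is -1020.

-1020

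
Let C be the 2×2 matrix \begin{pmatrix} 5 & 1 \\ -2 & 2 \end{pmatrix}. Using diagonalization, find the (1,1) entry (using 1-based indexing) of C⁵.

Characteristic polynomial: s^2 - 7s + 12 = (s - 4)(s - 3), so the eigenvalues are 3, 4.
s=3: eigenvector (-1, 2).
s=4: eigenvector (1, -1).
P = [[-1, 1], [2, -1]], D = diag(3, 4), P⁻¹ = [[1, 1], [2, 1]].
C⁵ = P·diag(243, 1024)·P⁻¹ = [[1805, 781], [-1562, -538]].
The requested entry is 1805.

1805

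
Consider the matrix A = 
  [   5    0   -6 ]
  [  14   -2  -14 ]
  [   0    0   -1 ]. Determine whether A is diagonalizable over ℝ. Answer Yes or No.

Characteristic polynomial: p(t) = t^3 - 2t^2 - 13t - 10 = (t - 5)(t + 1)(t + 2).
All 3 eigenvalues are distinct, so A is diagonalizable.

Yes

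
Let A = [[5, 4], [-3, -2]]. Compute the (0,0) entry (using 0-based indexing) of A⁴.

61

Characteristic polynomial: t^2 - 3t + 2 = (t - 2)(t - 1), so the eigenvalues are 1, 2.
t=2: eigenvector (4, -3).
t=1: eigenvector (-1, 1).
P = [[4, -1], [-3, 1]], D = diag(2, 1), P⁻¹ = [[1, 1], [3, 4]].
A⁴ = P·diag(16, 1)·P⁻¹ = [[61, 60], [-45, -44]].
The requested entry is 61.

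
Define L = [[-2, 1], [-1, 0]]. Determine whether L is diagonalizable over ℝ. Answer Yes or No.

Characteristic polynomial: p(μ) = μ^2 + 2μ + 1 = (μ + 1)^2.
μ = -1 has algebraic multiplicity 2; rank(L + 1I) = 1, so geometric multiplicity = 1.
Geometric multiplicity < algebraic multiplicity, so L is not diagonalizable.

No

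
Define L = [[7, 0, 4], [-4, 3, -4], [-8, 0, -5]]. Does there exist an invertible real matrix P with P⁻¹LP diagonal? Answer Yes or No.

Characteristic polynomial: p(λ) = λ^3 - 5λ^2 + 3λ + 9 = (λ - 3)^2(λ + 1).
λ = 3 has algebraic multiplicity 2; rank(L − 3I) = 1, so geometric multiplicity = 2.
Every eigenvalue has geometric = algebraic multiplicity, so L is diagonalizable.

Yes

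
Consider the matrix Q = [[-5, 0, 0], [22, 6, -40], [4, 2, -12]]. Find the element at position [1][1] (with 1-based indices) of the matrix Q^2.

25

Characteristic polynomial: r^3 + 11r^2 + 38r + 40 = (r + 2)(r + 4)(r + 5), so the eigenvalues are -5, -4, -2.
r=-5: eigenvector (1, -2, 0).
r=-2: eigenvector (0, 5, 1).
r=-4: eigenvector (0, 4, 1).
P = [[1, 0, 0], [-2, 5, 4], [0, 1, 1]], D = diag(-5, -2, -4), P⁻¹ = [[1, 0, 0], [2, 1, -4], [-2, -1, 5]].
Q² = P·diag(25, 4, 16)·P⁻¹ = [[25, 0, 0], [-138, -44, 240], [-24, -12, 64]].
The requested entry is 25.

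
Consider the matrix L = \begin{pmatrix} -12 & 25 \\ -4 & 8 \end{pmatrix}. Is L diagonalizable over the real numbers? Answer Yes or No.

Characteristic polynomial: p(t) = t^2 + 4t + 4 = (t + 2)^2.
t = -2 has algebraic multiplicity 2; rank(L + 2I) = 1, so geometric multiplicity = 1.
Geometric multiplicity < algebraic multiplicity, so L is not diagonalizable.

No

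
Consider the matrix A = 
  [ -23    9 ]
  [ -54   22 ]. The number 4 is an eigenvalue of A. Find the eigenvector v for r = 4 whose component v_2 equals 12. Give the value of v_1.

4

A − 4I = [[-27, 9], [-54, 18]].
Solving (A − 4I)v = 0 gives the eigenspace spanned by (4, 12).
With v_2 = 12, v = (4, 12), so v_1 = 4.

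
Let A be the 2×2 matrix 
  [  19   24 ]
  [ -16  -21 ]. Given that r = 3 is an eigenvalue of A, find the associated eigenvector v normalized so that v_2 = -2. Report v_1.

3

A − 3I = [[16, 24], [-16, -24]].
Solving (A − 3I)v = 0 gives the eigenspace spanned by (3, -2).
With v_2 = -2, v = (3, -2), so v_1 = 3.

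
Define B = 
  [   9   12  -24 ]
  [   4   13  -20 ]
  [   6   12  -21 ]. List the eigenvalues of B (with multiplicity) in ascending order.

Characteristic polynomial: p(λ) = λ^3 - λ^2 - 9λ + 9 = (λ - 3)(λ - 1)(λ + 3).
Roots (with multiplicity): -3, 1, 3.

-3, 1, 3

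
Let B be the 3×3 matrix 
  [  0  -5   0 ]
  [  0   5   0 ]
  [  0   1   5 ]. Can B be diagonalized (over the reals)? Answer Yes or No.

No

Characteristic polynomial: p(t) = t^3 - 10t^2 + 25t = t(t - 5)^2.
t = 5 has algebraic multiplicity 2; rank(B − 5I) = 2, so geometric multiplicity = 1.
Geometric multiplicity < algebraic multiplicity, so B is not diagonalizable.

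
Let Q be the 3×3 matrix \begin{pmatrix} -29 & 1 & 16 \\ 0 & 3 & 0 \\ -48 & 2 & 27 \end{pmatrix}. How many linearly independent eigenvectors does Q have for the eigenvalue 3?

Q − 3I = [[-32, 1, 16], [0, 0, 0], [-48, 2, 24]].
This matrix has rank 2, so its null space has dimension 3 − 2 = 1.

1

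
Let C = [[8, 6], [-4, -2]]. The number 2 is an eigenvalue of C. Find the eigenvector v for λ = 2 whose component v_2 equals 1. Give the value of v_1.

C − 2I = [[6, 6], [-4, -4]].
Solving (C − 2I)v = 0 gives the eigenspace spanned by (-1, 1).
With v_2 = 1, v = (-1, 1), so v_1 = -1.

-1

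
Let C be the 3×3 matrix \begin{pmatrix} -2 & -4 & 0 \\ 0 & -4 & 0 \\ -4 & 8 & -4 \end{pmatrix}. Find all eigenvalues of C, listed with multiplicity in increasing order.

Characteristic polynomial: p(r) = r^3 + 10r^2 + 32r + 32 = (r + 2)(r + 4)^2.
Roots (with multiplicity): -4, -4, -2.

-4, -4, -2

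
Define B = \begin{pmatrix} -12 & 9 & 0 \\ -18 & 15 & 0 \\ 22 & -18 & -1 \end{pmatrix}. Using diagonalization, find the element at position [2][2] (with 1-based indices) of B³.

Characteristic polynomial: t^3 - 2t^2 - 21t - 18 = (t - 6)(t + 1)(t + 3), so the eigenvalues are -3, -1, 6.
t=6: eigenvector (-1, -2, 2).
t=-3: eigenvector (1, 1, -2).
t=-1: eigenvector (0, 0, 1).
P = [[-1, 1, 0], [-2, 1, 0], [2, -2, 1]], D = diag(6, -3, -1), P⁻¹ = [[1, -1, 0], [2, -1, 0], [2, 0, 1]].
B³ = P·diag(216, -27, -1)·P⁻¹ = [[-270, 243, 0], [-486, 459, 0], [538, -486, -1]].
The requested entry is 459.

459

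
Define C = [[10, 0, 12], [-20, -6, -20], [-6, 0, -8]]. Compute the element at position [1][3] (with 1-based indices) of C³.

144

Characteristic polynomial: μ^3 + 4μ^2 - 20μ - 48 = (μ - 4)(μ + 2)(μ + 6), so the eigenvalues are -6, -2, 4.
μ=-2: eigenvector (1, 0, -1).
μ=-6: eigenvector (0, 1, 0).
μ=4: eigenvector (2, -2, -1).
P = [[1, 0, 2], [0, 1, -2], [-1, 0, -1]], D = diag(-2, -6, 4), P⁻¹ = [[-1, 0, -2], [2, 1, 2], [1, 0, 1]].
C³ = P·diag(-8, -216, 64)·P⁻¹ = [[136, 0, 144], [-560, -216, -560], [-72, 0, -80]].
The requested entry is 144.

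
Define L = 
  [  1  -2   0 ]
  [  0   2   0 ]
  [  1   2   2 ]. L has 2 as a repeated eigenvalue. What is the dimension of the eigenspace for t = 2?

2

L − 2I = [[-1, -2, 0], [0, 0, 0], [1, 2, 0]].
This matrix has rank 1, so its null space has dimension 3 − 1 = 2.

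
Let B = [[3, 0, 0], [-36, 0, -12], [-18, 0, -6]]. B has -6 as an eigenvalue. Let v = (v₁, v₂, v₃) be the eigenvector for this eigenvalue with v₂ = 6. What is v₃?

B + 6I = [[9, 0, 0], [-36, 6, -12], [-18, 0, 0]].
Solving (B + 6I)v = 0 gives the eigenspace spanned by (0, 6, 3).
With v₂ = 6, v = (0, 6, 3), so v₃ = 3.

3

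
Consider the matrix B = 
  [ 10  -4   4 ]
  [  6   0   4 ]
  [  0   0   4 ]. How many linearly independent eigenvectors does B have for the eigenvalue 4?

2

B − 4I = [[6, -4, 4], [6, -4, 4], [0, 0, 0]].
This matrix has rank 1, so its null space has dimension 3 − 1 = 2.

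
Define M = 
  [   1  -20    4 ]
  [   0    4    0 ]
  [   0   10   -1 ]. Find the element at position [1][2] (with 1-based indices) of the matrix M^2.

-60

Characteristic polynomial: r^3 - 4r^2 - r + 4 = (r - 4)(r - 1)(r + 1), so the eigenvalues are -1, 1, 4.
r=1: eigenvector (1, 0, 0).
r=4: eigenvector (-4, 1, 2).
r=-1: eigenvector (-2, 0, 1).
P = [[1, -4, -2], [0, 1, 0], [0, 2, 1]], D = diag(1, 4, -1), P⁻¹ = [[1, 0, 2], [0, 1, 0], [0, -2, 1]].
M² = P·diag(1, 16, 1)·P⁻¹ = [[1, -60, 0], [0, 16, 0], [0, 30, 1]].
The requested entry is -60.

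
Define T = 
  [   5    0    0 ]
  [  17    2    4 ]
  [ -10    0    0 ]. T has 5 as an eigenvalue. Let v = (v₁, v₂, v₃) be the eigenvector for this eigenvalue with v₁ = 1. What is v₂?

3

T − 5I = [[0, 0, 0], [17, -3, 4], [-10, 0, -5]].
Solving (T − 5I)v = 0 gives the eigenspace spanned by (1, 3, -2).
With v₁ = 1, v = (1, 3, -2), so v₂ = 3.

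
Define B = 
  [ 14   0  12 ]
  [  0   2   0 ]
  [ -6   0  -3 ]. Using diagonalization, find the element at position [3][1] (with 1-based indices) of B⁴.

-4026

Characteristic polynomial: μ^3 - 13μ^2 + 52μ - 60 = (μ - 6)(μ - 5)(μ - 2), so the eigenvalues are 2, 5, 6.
μ=6: eigenvector (3, 0, -2).
μ=5: eigenvector (-4, 0, 3).
μ=2: eigenvector (0, 1, 0).
P = [[3, -4, 0], [0, 0, 1], [-2, 3, 0]], D = diag(6, 5, 2), P⁻¹ = [[3, 0, 4], [2, 0, 3], [0, 1, 0]].
B⁴ = P·diag(1296, 625, 16)·P⁻¹ = [[6664, 0, 8052], [0, 16, 0], [-4026, 0, -4743]].
The requested entry is -4026.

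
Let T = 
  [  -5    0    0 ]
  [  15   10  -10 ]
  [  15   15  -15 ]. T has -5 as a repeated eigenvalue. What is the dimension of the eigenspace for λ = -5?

T + 5I = [[0, 0, 0], [15, 15, -10], [15, 15, -10]].
This matrix has rank 1, so its null space has dimension 3 − 1 = 2.

2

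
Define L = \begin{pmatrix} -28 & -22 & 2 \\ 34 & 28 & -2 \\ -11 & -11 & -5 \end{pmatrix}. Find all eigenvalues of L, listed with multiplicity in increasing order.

Characteristic polynomial: p(t) = t^3 + 5t^2 - 36t - 180 = (t - 6)(t + 5)(t + 6).
Roots (with multiplicity): -6, -5, 6.

-6, -5, 6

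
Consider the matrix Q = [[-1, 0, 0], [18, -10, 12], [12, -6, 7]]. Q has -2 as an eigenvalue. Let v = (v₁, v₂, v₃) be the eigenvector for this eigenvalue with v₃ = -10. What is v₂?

-15

Q + 2I = [[1, 0, 0], [18, -8, 12], [12, -6, 9]].
Solving (Q + 2I)v = 0 gives the eigenspace spanned by (0, -15, -10).
With v₃ = -10, v = (0, -15, -10), so v₂ = -15.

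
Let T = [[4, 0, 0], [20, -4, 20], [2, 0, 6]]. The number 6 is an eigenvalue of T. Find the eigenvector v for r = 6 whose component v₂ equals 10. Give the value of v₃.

T − 6I = [[-2, 0, 0], [20, -10, 20], [2, 0, 0]].
Solving (T − 6I)v = 0 gives the eigenspace spanned by (0, 10, 5).
With v₂ = 10, v = (0, 10, 5), so v₃ = 5.

5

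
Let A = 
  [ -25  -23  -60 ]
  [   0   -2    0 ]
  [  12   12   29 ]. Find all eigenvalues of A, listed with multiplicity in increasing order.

Characteristic polynomial: p(t) = t^3 - 2t^2 - 13t - 10 = (t - 5)(t + 1)(t + 2).
Roots (with multiplicity): -2, -1, 5.

-2, -1, 5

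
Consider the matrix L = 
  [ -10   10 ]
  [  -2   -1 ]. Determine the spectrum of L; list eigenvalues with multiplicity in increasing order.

Characteristic polynomial: p(μ) = μ^2 + 11μ + 30 = (μ + 5)(μ + 6).
Roots (with multiplicity): -6, -5.

-6, -5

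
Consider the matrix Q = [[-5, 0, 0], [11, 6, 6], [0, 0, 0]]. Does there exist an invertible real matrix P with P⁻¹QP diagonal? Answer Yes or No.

Yes

Characteristic polynomial: p(μ) = μ^3 - μ^2 - 30μ = μ(μ - 6)(μ + 5).
All 3 eigenvalues are distinct, so Q is diagonalizable.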